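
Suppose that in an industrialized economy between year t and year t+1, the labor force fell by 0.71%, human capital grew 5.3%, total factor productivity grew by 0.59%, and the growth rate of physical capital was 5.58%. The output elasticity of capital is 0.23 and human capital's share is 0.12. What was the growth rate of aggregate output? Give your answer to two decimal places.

Aggregate output grew 2.05%.

Labor's share = 1 − 0.23 − 0.12 = 0.65.
Physical capital: 0.23 × 5.58 = 1.2834 pp.
Human capital: 0.12 × 5.3 = 0.636 pp.
The labor force: 0.65 × (-0.71) = -0.4615 pp.
Output growth = 0.59 + 1.4579 = 2.0479%.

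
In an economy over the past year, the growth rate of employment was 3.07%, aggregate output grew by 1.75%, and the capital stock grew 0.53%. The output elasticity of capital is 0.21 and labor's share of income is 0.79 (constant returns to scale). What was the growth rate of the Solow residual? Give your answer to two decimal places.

-0.79%

Labor's share = 1 − 0.21 = 0.79.
The capital stock: 0.21 × 0.53 = 0.1113 pp.
Employment: 0.79 × 3.07 = 2.4253 pp.
TFP growth = 1.75 − 2.5366 = -0.7866%.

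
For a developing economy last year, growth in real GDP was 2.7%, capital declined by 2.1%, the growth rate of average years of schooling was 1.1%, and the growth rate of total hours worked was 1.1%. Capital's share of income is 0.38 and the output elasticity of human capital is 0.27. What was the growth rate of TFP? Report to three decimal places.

2.816%

Labor's share = 1 − 0.38 − 0.27 = 0.35.
Capital: 0.38 × (-2.1) = -0.798 pp.
Average years of schooling: 0.27 × 1.1 = 0.297 pp.
Total hours worked: 0.35 × 1.1 = 0.385 pp.
TFP growth = 2.7 + 0.116 = 2.816%.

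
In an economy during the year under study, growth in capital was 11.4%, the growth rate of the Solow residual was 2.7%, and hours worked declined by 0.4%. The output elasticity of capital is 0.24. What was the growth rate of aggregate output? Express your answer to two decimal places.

Labor's share = 1 − 0.24 = 0.76.
Capital: 0.24 × 11.4 = 2.736 pp.
Hours worked: 0.76 × (-0.4) = -0.304 pp.
Output growth = 2.7 + 2.432 = 5.132%.

5.13%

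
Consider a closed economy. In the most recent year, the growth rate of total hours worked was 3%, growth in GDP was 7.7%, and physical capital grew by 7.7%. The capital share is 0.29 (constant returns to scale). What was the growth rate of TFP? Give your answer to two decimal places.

3.34%

Labor's share = 1 − 0.29 = 0.71.
Physical capital: 0.29 × 7.7 = 2.233 pp.
Total hours worked: 0.71 × 3 = 2.13 pp.
TFP growth = 7.7 − 4.363 = 3.337%.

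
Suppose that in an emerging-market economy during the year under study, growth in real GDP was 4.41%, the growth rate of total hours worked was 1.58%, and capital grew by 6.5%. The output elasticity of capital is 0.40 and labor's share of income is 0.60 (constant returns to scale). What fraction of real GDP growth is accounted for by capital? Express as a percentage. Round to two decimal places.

58.96%

Capital contributed 0.4 × 6.5 = 2.6 pp.
Share of growth = 2.6 / 4.41 × 100 = 58.9569%.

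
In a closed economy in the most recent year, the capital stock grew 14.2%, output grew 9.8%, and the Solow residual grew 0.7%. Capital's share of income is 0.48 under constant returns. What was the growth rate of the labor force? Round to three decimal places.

The labor force grew 4.392%.

Labor's share = 1 − 0.48 = 0.52.
gY = gA + 0.48×14.2 + 0.52×g.
0.52×g = 9.8 − 0.7 − 6.816 = 2.284.
g = 2.284 / 0.52 = 4.39231%.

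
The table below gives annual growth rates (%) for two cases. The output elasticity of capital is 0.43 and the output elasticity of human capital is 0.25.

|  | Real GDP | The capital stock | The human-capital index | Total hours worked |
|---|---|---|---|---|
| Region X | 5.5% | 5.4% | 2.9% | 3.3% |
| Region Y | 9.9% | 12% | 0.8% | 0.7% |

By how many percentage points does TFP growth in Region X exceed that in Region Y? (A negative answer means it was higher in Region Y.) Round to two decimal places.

Labor's share = 1 − 0.43 − 0.25 = 0.32.
Region X: TFP = 5.5 − 2.322 − 0.725 − 1.056 = 1.397%.
Region Y: TFP = 9.9 − 5.16 − 0.2 − 0.224 = 4.316%.
Difference = 1.397 − (4.316) = -2.919 pp.

-2.92 percentage points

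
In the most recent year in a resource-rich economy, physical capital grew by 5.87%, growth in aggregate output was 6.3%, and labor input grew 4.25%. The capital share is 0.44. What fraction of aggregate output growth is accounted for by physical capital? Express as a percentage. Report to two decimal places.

Physical capital accounted for 41.00% of growth.

Physical capital contributed 0.44 × 5.87 = 2.5828 pp.
Share of growth = 2.5828 / 6.3 × 100 = 40.9968%.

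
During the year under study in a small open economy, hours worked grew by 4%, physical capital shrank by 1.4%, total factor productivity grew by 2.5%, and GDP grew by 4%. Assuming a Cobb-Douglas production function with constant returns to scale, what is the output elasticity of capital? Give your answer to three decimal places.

0.463

gY = gA + α·gK + (1−α)·gL, so gY − gA − gL = α(gK − gL).
4 − 2.5 − 4 = α × (-1.4 − 4).
-2.5 = -5.4 α, so α = 0.46296.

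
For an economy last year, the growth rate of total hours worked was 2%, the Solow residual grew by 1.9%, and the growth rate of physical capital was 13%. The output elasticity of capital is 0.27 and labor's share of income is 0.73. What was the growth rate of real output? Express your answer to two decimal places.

Labor's share = 1 − 0.27 = 0.73.
Physical capital: 0.27 × 13 = 3.51 pp.
Total hours worked: 0.73 × 2 = 1.46 pp.
Output growth = 1.9 + 4.97 = 6.87%.

Real output grew 6.87%.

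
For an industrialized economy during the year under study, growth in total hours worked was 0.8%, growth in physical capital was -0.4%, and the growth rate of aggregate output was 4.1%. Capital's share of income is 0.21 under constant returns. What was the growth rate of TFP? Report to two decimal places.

Labor's share = 1 − 0.21 = 0.79.
Physical capital: 0.21 × (-0.4) = -0.084 pp.
Total hours worked: 0.79 × 0.8 = 0.632 pp.
TFP growth = 4.1 − 0.548 = 3.552%.

TFP grew 3.55%.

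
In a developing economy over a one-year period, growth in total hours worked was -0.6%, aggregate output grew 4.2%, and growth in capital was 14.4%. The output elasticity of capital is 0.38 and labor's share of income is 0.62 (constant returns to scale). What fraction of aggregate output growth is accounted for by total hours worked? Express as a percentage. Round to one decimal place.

Labor's share = 1 − 0.38 = 0.62.
Total hours worked contributed 0.62 × (-0.6) = -0.372 pp.
Share of growth = -0.372 / 4.2 × 100 = -8.857%.

Total hours worked accounted for -8.9% of growth.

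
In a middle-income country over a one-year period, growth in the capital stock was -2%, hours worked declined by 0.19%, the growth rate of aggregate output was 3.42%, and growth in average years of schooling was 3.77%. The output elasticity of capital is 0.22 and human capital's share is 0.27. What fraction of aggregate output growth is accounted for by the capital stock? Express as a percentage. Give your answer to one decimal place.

The capital stock accounted for -12.9% of growth.

The capital stock contributed 0.22 × (-2) = -0.44 pp.
Share of growth = -0.44 / 3.42 × 100 = -12.865%.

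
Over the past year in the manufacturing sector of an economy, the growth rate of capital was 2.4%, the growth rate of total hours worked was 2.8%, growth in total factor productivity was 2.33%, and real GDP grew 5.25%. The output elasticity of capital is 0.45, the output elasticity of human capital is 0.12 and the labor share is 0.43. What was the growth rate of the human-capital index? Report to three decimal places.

5.300%

Labor's share = 1 − 0.45 − 0.12 = 0.43.
gY = gA + 0.45×2.4 + 0.43×2.8 + 0.12×g.
0.12×g = 5.25 − 2.33 − 2.284 = 0.636.
g = 0.636 / 0.12 = 5.3%.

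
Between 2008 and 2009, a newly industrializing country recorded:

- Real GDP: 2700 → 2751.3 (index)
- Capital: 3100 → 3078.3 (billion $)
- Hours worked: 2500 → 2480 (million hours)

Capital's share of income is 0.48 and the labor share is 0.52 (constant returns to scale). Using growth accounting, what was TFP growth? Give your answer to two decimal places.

Real GDP growth = (2751.3 − 2700) / 2700 = 1.9%.
Capital growth = (3078.3 − 3100) / 3100 = -0.7%.
Hours worked growth = (2480 − 2500) / 2500 = -0.8%.
Labor's share = 1 − 0.48 = 0.52.
Capital: 0.48 × (-0.7) = -0.336 pp.
Hours worked: 0.52 × (-0.8) = -0.416 pp.
TFP growth = 1.9 + 0.752 = 2.652%.

TFP growth was 2.65%.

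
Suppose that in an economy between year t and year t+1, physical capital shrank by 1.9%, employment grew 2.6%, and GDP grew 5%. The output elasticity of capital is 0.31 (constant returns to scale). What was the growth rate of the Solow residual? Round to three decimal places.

3.795%

Labor's share = 1 − 0.31 = 0.69.
Physical capital: 0.31 × (-1.9) = -0.589 pp.
Employment: 0.69 × 2.6 = 1.794 pp.
TFP growth = 5 − 1.205 = 3.795%.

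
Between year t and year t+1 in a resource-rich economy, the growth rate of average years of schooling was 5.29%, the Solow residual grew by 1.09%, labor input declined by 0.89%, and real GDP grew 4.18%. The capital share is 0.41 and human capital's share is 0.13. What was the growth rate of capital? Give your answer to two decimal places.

Labor's share = 1 − 0.41 − 0.13 = 0.46.
gY = gA + 0.13×5.29 + 0.46×(-0.89) + 0.41×g.
0.41×g = 4.18 − 1.09 − 0.2783 = 2.8117.
g = 2.8117 / 0.41 = 6.8578%.

6.86%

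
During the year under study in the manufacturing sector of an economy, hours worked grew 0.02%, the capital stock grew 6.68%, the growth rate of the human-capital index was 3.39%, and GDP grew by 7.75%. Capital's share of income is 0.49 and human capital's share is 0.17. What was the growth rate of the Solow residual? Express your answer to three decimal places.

Labor's share = 1 − 0.49 − 0.17 = 0.34.
The capital stock: 0.49 × 6.68 = 3.2732 pp.
The human-capital index: 0.17 × 3.39 = 0.5763 pp.
Hours worked: 0.34 × 0.02 = 0.0068 pp.
TFP growth = 7.75 − 3.8563 = 3.8937%.

3.894%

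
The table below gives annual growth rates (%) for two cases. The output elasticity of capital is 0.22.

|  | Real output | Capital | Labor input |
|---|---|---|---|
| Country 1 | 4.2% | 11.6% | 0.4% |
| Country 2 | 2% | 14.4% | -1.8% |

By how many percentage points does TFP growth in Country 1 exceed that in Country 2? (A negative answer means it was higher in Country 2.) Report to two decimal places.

Labor's share = 1 − 0.22 = 0.78.
Country 1: TFP = 4.2 − 2.552 − 0.312 = 1.336%.
Country 2: TFP = 2 − 3.168 + 1.404 = 0.236%.
Difference = 1.336 − (0.236) = 1.1 pp.

1.10 percentage points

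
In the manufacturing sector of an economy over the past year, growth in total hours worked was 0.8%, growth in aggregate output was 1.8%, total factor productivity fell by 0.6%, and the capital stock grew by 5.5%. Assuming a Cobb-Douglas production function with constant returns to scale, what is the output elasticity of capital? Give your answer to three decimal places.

gY = gA + α·gK + (1−α)·gL, so gY − gA − gL = α(gK − gL).
1.8 + 0.6 − 0.8 = α × (5.5 − 0.8).
1.6 = 4.7 α, so α = 0.34043.

0.340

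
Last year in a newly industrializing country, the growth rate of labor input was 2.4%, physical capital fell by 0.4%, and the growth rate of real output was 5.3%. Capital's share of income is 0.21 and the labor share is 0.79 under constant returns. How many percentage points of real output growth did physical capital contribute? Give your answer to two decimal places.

Contribution = share × growth = 0.21 × (-0.4) = -0.084 pp.

-0.08 pp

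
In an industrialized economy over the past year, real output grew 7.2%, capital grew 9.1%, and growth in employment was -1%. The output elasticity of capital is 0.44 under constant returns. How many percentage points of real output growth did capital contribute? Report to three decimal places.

4.004 percentage points

Contribution = share × growth = 0.44 × 9.1 = 4.004 pp.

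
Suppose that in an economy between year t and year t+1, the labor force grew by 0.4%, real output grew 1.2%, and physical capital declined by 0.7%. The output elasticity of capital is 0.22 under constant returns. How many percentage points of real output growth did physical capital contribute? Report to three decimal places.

-0.154 percentage points

Contribution = share × growth = 0.22 × (-0.7) = -0.154 pp.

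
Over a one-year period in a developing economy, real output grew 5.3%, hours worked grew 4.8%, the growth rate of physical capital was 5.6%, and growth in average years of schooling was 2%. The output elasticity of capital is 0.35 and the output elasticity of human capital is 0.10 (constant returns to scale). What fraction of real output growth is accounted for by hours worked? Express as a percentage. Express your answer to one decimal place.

Labor's share = 1 − 0.35 − 0.1 = 0.55.
Hours worked contributed 0.55 × 4.8 = 2.64 pp.
Share of growth = 2.64 / 5.3 × 100 = 49.811%.

49.8%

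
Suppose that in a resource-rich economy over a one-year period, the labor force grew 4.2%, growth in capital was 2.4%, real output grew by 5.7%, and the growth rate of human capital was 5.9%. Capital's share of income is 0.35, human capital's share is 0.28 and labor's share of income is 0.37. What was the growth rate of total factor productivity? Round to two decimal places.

1.65%

Labor's share = 1 − 0.35 − 0.28 = 0.37.
Capital: 0.35 × 2.4 = 0.84 pp.
Human capital: 0.28 × 5.9 = 1.652 pp.
The labor force: 0.37 × 4.2 = 1.554 pp.
TFP growth = 5.7 − 4.046 = 1.654%.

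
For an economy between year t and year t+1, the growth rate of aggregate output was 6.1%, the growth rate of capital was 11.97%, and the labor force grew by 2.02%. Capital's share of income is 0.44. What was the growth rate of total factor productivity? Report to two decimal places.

Labor's share = 1 − 0.44 = 0.56.
Capital: 0.44 × 11.97 = 5.2668 pp.
The labor force: 0.56 × 2.02 = 1.1312 pp.
TFP growth = 6.1 − 6.398 = -0.298%.

-0.30%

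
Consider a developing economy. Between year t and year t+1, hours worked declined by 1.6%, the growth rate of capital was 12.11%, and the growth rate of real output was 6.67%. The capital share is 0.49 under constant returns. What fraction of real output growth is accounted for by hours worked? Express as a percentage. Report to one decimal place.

Hours worked accounted for -12.2% of growth.

Labor's share = 1 − 0.49 = 0.51.
Hours worked contributed 0.51 × (-1.6) = -0.816 pp.
Share of growth = -0.816 / 6.67 × 100 = -12.234%.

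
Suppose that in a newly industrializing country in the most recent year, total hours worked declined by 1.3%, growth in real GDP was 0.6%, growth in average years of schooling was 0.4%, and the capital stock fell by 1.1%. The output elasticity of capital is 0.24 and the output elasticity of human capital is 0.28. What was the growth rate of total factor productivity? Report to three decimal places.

Total factor productivity growth was 1.376%.

Labor's share = 1 − 0.24 − 0.28 = 0.48.
The capital stock: 0.24 × (-1.1) = -0.264 pp.
Average years of schooling: 0.28 × 0.4 = 0.112 pp.
Total hours worked: 0.48 × (-1.3) = -0.624 pp.
TFP growth = 0.6 + 0.776 = 1.376%.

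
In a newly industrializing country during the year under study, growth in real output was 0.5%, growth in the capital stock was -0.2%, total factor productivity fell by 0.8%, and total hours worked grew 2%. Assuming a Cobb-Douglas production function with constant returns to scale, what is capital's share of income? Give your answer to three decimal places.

Capital's share of income is 0.318.

gY = gA + α·gK + (1−α)·gL, so gY − gA − gL = α(gK − gL).
0.5 + 0.8 − 2 = α × (-0.2 − 2).
-0.7 = -2.2 α, so α = 0.31818.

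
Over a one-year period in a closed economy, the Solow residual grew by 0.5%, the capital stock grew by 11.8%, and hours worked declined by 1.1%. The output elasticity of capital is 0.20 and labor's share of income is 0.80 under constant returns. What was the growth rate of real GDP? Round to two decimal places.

Labor's share = 1 − 0.2 = 0.8.
The capital stock: 0.2 × 11.8 = 2.36 pp.
Hours worked: 0.8 × (-1.1) = -0.88 pp.
Output growth = 0.5 + 1.48 = 1.98%.

1.98%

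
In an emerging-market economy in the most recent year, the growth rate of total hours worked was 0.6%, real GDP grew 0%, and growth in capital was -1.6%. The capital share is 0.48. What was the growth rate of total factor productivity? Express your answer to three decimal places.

Labor's share = 1 − 0.48 = 0.52.
Capital: 0.48 × (-1.6) = -0.768 pp.
Total hours worked: 0.52 × 0.6 = 0.312 pp.
TFP growth = 0 + 0.456 = 0.456%.

0.456%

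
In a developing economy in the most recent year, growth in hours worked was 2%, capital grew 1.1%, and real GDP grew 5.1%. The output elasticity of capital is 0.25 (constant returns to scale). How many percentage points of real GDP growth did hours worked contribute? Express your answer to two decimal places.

1.50 percentage points

Labor's share = 1 − 0.25 = 0.75.
Contribution = share × growth = 0.75 × 2 = 1.5 pp.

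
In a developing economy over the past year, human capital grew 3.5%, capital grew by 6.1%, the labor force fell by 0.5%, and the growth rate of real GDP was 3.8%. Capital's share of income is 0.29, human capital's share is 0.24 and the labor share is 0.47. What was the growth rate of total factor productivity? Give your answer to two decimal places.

Total factor productivity growth was 1.43%.

Labor's share = 1 − 0.29 − 0.24 = 0.47.
Capital: 0.29 × 6.1 = 1.769 pp.
Human capital: 0.24 × 3.5 = 0.84 pp.
The labor force: 0.47 × (-0.5) = -0.235 pp.
TFP growth = 3.8 − 2.374 = 1.426%.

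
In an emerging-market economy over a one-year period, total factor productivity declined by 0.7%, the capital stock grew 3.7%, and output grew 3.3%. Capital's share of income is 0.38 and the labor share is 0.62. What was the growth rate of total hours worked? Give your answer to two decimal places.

4.18%

Labor's share = 1 − 0.38 = 0.62.
gY = gA + 0.38×3.7 + 0.62×g.
0.62×g = 3.3 + 0.7 − 1.406 = 2.594.
g = 2.594 / 0.62 = 4.1839%.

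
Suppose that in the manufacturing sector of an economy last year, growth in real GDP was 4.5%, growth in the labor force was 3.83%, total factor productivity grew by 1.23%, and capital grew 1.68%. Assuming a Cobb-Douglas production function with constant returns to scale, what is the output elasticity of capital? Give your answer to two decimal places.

gY = gA + α·gK + (1−α)·gL, so gY − gA − gL = α(gK − gL).
4.5 − 1.23 − 3.83 = α × (1.68 − 3.83).
-0.56 = -2.15 α, so α = 0.2605.

0.26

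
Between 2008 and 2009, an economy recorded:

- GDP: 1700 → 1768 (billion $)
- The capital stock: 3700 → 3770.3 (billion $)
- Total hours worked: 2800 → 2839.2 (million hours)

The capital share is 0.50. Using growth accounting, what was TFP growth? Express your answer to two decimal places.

GDP growth = (1768 − 1700) / 1700 = 4%.
The capital stock growth = (3770.3 − 3700) / 3700 = 1.9%.
Total hours worked growth = (2839.2 − 2800) / 2800 = 1.4%.
Labor's share = 1 − 0.5 = 0.5.
The capital stock: 0.5 × 1.9 = 0.95 pp.
Total hours worked: 0.5 × 1.4 = 0.7 pp.
TFP growth = 4 − 1.65 = 2.35%.

TFP growth was 2.35%.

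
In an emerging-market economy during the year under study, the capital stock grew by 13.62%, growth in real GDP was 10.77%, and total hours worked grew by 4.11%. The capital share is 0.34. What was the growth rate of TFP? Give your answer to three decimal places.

TFP grew 3.427%.

Labor's share = 1 − 0.34 = 0.66.
The capital stock: 0.34 × 13.62 = 4.6308 pp.
Total hours worked: 0.66 × 4.11 = 2.7126 pp.
TFP growth = 10.77 − 7.3434 = 3.4266%.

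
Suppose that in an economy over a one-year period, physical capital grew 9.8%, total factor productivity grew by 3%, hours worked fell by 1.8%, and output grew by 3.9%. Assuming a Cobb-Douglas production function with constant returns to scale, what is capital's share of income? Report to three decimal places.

gY = gA + α·gK + (1−α)·gL, so gY − gA − gL = α(gK − gL).
3.9 − 3 + 1.8 = α × (9.8 − (-1.8)).
2.7 = 11.6 α, so α = 0.23276.

0.233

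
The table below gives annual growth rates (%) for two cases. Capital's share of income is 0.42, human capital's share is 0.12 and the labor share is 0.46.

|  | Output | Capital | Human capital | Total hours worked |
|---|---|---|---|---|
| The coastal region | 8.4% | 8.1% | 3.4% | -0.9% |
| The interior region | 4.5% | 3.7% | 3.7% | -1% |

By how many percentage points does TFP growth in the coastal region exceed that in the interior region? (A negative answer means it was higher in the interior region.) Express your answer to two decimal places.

2.04 percentage points

Labor's share = 1 − 0.42 − 0.12 = 0.46.
The coastal region: TFP = 8.4 − 3.402 − 0.408 + 0.414 = 5.004%.
The interior region: TFP = 4.5 − 1.554 − 0.444 + 0.46 = 2.962%.
Difference = 5.004 − (2.962) = 2.042 pp.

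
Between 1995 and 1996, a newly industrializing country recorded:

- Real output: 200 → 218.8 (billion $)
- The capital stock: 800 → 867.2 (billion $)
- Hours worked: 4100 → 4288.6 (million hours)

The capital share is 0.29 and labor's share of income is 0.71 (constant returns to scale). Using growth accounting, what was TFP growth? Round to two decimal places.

3.70%

Real output growth = (218.8 − 200) / 200 = 9.4%.
The capital stock growth = (867.2 − 800) / 800 = 8.4%.
Hours worked growth = (4288.6 − 4100) / 4100 = 4.6%.
Labor's share = 1 − 0.29 = 0.71.
The capital stock: 0.29 × 8.4 = 2.436 pp.
Hours worked: 0.71 × 4.6 = 3.266 pp.
TFP growth = 9.4 − 5.702 = 3.698%.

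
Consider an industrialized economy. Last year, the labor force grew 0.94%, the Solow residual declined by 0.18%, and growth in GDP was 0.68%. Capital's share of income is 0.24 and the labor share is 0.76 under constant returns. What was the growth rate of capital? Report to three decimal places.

Labor's share = 1 − 0.24 = 0.76.
gY = gA + 0.76×0.94 + 0.24×g.
0.24×g = 0.68 + 0.18 − 0.7144 = 0.1456.
g = 0.1456 / 0.24 = 0.60667%.

0.607%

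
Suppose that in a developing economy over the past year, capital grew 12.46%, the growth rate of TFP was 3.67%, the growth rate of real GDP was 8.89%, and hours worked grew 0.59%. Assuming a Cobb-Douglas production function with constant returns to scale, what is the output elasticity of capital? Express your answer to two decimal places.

gY = gA + α·gK + (1−α)·gL, so gY − gA − gL = α(gK − gL).
8.89 − 3.67 − 0.59 = α × (12.46 − 0.59).
4.63 = 11.87 α, so α = 0.3901.

α = 0.39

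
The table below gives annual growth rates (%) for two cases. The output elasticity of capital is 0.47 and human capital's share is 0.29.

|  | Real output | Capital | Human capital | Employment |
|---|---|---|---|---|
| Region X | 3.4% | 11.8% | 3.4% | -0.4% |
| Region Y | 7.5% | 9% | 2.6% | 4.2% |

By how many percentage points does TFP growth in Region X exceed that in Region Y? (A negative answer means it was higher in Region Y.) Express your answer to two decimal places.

Labor's share = 1 − 0.47 − 0.29 = 0.24.
Region X: TFP = 3.4 − 5.546 − 0.986 + 0.096 = -3.036%.
Region Y: TFP = 7.5 − 4.23 − 0.754 − 1.008 = 1.508%.
Difference = -3.036 − (1.508) = -4.544 pp.

-4.54 percentage points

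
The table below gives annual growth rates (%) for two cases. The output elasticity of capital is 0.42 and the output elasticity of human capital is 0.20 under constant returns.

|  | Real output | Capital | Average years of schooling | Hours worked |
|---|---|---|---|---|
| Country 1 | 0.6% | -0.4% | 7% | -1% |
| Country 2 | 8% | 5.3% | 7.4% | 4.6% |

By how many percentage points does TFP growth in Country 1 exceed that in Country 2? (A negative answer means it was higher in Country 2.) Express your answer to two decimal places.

Labor's share = 1 − 0.42 − 0.2 = 0.38.
Country 1: TFP = 0.6 + 0.168 − 1.4 + 0.38 = -0.252%.
Country 2: TFP = 8 − 2.226 − 1.48 − 1.748 = 2.546%.
Difference = -0.252 − (2.546) = -2.798 pp.

-2.80 percentage points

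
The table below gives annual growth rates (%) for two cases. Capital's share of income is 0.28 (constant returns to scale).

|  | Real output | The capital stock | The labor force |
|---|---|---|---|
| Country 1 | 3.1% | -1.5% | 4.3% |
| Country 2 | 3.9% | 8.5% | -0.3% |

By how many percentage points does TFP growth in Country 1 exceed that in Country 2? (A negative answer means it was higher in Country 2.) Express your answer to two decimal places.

-1.31 percentage points

Labor's share = 1 − 0.28 = 0.72.
Country 1: TFP = 3.1 + 0.42 − 3.096 = 0.424%.
Country 2: TFP = 3.9 − 2.38 + 0.216 = 1.736%.
Difference = 0.424 − (1.736) = -1.312 pp.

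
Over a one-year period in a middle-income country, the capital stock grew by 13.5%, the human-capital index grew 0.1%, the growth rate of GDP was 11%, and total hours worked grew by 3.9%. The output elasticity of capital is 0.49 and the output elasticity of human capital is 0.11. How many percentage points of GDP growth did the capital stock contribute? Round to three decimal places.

Contribution = share × growth = 0.49 × 13.5 = 6.615 pp.

6.615 pp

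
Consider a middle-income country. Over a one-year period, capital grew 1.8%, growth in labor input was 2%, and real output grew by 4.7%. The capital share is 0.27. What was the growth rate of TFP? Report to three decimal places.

Labor's share = 1 − 0.27 = 0.73.
Capital: 0.27 × 1.8 = 0.486 pp.
Labor input: 0.73 × 2 = 1.46 pp.
TFP growth = 4.7 − 1.946 = 2.754%.

TFP growth was 2.754%.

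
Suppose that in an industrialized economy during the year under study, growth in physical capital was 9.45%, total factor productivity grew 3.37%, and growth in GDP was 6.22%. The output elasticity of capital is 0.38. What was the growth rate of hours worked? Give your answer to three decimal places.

-1.195%

Labor's share = 1 − 0.38 = 0.62.
gY = gA + 0.38×9.45 + 0.62×g.
0.62×g = 6.22 − 3.37 − 3.591 = -0.741.
g = -0.741 / 0.62 = -1.19516%.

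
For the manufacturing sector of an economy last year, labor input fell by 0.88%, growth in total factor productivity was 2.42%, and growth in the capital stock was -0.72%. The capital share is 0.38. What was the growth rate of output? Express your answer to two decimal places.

Output grew 1.60%.

Labor's share = 1 − 0.38 = 0.62.
The capital stock: 0.38 × (-0.72) = -0.2736 pp.
Labor input: 0.62 × (-0.88) = -0.5456 pp.
Output growth = 2.42 + (-0.8192) = 1.6008%.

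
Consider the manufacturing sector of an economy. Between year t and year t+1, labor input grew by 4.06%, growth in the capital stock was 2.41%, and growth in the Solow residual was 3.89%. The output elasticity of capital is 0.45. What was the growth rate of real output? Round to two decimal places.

7.21%

Labor's share = 1 − 0.45 = 0.55.
The capital stock: 0.45 × 2.41 = 1.0845 pp.
Labor input: 0.55 × 4.06 = 2.233 pp.
Output growth = 3.89 + 3.3175 = 7.2075%.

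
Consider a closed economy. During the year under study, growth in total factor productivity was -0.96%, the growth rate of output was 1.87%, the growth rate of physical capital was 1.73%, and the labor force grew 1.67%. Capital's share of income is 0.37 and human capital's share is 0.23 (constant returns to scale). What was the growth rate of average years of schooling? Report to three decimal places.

Labor's share = 1 − 0.37 − 0.23 = 0.4.
gY = gA + 0.37×1.73 + 0.4×1.67 + 0.23×g.
0.23×g = 1.87 + 0.96 − 1.3081 = 1.5219.
g = 1.5219 / 0.23 = 6.61696%.

6.617%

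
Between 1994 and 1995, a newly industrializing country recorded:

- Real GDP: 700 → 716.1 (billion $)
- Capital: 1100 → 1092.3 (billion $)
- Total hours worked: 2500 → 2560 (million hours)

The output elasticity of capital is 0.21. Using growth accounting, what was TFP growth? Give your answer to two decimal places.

Real GDP growth = (716.1 − 700) / 700 = 2.3%.
Capital growth = (1092.3 − 1100) / 1100 = -0.7%.
Total hours worked growth = (2560 − 2500) / 2500 = 2.4%.
Labor's share = 1 − 0.21 = 0.79.
Capital: 0.21 × (-0.7) = -0.147 pp.
Total hours worked: 0.79 × 2.4 = 1.896 pp.
TFP growth = 2.3 − 1.749 = 0.551%.

0.55%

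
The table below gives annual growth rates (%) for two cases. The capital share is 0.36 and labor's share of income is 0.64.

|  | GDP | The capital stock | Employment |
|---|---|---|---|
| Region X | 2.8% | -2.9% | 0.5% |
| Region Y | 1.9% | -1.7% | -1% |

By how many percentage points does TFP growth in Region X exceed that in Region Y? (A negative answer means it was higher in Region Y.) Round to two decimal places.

0.37 percentage points

Labor's share = 1 − 0.36 = 0.64.
Region X: TFP = 2.8 + 1.044 − 0.32 = 3.524%.
Region Y: TFP = 1.9 + 0.612 + 0.64 = 3.152%.
Difference = 3.524 − (3.152) = 0.372 pp.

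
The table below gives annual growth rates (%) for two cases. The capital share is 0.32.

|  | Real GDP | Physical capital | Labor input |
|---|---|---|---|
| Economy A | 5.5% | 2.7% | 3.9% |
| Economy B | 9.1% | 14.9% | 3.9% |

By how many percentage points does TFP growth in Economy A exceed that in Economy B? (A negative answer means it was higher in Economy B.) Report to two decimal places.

0.30 percentage points

Labor's share = 1 − 0.32 = 0.68.
Economy A: TFP = 5.5 − 0.864 − 2.652 = 1.984%.
Economy B: TFP = 9.1 − 4.768 − 2.652 = 1.68%.
Difference = 1.984 − (1.68) = 0.304 pp.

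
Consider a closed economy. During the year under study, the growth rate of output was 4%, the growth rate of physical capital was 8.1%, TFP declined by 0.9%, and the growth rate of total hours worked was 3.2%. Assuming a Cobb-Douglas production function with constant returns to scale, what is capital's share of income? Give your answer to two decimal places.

gY = gA + α·gK + (1−α)·gL, so gY − gA − gL = α(gK − gL).
4 + 0.9 − 3.2 = α × (8.1 − 3.2).
1.7 = 4.9 α, so α = 0.3469.

Capital's share of income is 0.35.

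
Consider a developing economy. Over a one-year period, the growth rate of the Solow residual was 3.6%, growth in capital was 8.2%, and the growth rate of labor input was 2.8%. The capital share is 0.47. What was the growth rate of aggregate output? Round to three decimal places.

Labor's share = 1 − 0.47 = 0.53.
Capital: 0.47 × 8.2 = 3.854 pp.
Labor input: 0.53 × 2.8 = 1.484 pp.
Output growth = 3.6 + 5.338 = 8.938%.

8.938%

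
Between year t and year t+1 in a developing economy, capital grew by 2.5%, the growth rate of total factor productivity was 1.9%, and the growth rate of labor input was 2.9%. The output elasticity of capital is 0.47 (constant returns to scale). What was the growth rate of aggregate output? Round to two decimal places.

Labor's share = 1 − 0.47 = 0.53.
Capital: 0.47 × 2.5 = 1.175 pp.
Labor input: 0.53 × 2.9 = 1.537 pp.
Output growth = 1.9 + 2.712 = 4.612%.

4.61%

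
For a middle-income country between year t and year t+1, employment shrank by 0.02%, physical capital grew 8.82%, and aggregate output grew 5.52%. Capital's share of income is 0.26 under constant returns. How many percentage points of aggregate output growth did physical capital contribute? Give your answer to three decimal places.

2.293

Contribution = share × growth = 0.26 × 8.82 = 2.2932 pp.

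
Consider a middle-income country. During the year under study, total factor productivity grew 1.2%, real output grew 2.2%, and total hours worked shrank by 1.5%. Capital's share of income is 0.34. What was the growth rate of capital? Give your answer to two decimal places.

Capital grew 5.85%.

Labor's share = 1 − 0.34 = 0.66.
gY = gA + 0.66×(-1.5) + 0.34×g.
0.34×g = 2.2 − 1.2 + 0.99 = 1.99.
g = 1.99 / 0.34 = 5.8529%.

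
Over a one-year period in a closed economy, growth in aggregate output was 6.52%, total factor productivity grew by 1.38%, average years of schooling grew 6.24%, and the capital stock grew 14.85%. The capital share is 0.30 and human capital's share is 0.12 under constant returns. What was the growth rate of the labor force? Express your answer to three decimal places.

-0.110%

Labor's share = 1 − 0.3 − 0.12 = 0.58.
gY = gA + 0.3×14.85 + 0.12×6.24 + 0.58×g.
0.58×g = 6.52 − 1.38 − 5.2038 = -0.0638.
g = -0.0638 / 0.58 = -0.11%.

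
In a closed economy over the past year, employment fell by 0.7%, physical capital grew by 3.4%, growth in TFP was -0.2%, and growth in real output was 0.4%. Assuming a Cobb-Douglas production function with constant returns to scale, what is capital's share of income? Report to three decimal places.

0.317

gY = gA + α·gK + (1−α)·gL, so gY − gA − gL = α(gK − gL).
0.4 + 0.2 + 0.7 = α × (3.4 − (-0.7)).
1.3 = 4.1 α, so α = 0.31707.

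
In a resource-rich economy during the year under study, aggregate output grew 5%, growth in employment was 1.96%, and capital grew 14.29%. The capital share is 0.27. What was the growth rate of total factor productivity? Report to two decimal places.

-0.29%

Labor's share = 1 − 0.27 = 0.73.
Capital: 0.27 × 14.29 = 3.8583 pp.
Employment: 0.73 × 1.96 = 1.4308 pp.
TFP growth = 5 − 5.2891 = -0.2891%.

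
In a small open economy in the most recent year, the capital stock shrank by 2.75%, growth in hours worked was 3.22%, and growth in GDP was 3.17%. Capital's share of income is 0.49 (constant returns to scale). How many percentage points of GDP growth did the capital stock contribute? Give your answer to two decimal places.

Contribution = share × growth = 0.49 × (-2.75) = -1.3475 pp.

-1.35 pp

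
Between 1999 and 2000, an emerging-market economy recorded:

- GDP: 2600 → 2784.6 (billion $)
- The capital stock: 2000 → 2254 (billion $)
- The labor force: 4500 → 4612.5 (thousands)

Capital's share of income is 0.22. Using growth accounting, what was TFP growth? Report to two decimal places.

GDP growth = (2784.6 − 2600) / 2600 = 7.1%.
The capital stock growth = (2254 − 2000) / 2000 = 12.7%.
The labor force growth = (4612.5 − 4500) / 4500 = 2.5%.
Labor's share = 1 − 0.22 = 0.78.
The capital stock: 0.22 × 12.7 = 2.794 pp.
The labor force: 0.78 × 2.5 = 1.95 pp.
TFP growth = 7.1 − 4.744 = 2.356%.

2.36%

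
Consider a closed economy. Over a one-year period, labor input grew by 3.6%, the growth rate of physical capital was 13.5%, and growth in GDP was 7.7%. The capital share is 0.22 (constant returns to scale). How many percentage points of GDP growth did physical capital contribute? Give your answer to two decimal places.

Contribution = share × growth = 0.22 × 13.5 = 2.97 pp.

2.97 percentage points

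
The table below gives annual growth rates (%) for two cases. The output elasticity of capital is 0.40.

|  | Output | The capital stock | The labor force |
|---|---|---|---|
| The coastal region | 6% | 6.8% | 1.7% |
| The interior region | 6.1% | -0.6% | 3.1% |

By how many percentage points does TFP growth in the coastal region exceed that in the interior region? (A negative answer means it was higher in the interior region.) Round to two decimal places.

Labor's share = 1 − 0.4 = 0.6.
The coastal region: TFP = 6 − 2.72 − 1.02 = 2.26%.
The interior region: TFP = 6.1 + 0.24 − 1.86 = 4.48%.
Difference = 2.26 − (4.48) = -2.22 pp.

-2.22 percentage points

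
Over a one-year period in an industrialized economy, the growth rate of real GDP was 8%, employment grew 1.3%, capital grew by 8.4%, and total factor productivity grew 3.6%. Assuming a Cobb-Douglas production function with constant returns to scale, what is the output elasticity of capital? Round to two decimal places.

0.44

gY = gA + α·gK + (1−α)·gL, so gY − gA − gL = α(gK − gL).
8 − 3.6 − 1.3 = α × (8.4 − 1.3).
3.1 = 7.1 α, so α = 0.4366.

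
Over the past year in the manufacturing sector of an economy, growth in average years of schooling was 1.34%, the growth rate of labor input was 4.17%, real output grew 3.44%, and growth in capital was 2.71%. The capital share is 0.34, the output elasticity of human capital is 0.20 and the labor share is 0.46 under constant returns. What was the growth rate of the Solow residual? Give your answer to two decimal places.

Labor's share = 1 − 0.34 − 0.2 = 0.46.
Capital: 0.34 × 2.71 = 0.9214 pp.
Average years of schooling: 0.2 × 1.34 = 0.268 pp.
Labor input: 0.46 × 4.17 = 1.9182 pp.
TFP growth = 3.44 − 3.1076 = 0.3324%.

0.33%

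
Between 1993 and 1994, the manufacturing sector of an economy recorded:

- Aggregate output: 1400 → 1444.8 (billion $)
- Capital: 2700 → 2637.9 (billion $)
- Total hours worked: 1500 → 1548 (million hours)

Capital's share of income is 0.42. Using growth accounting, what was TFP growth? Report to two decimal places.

Aggregate output growth = (1444.8 − 1400) / 1400 = 3.2%.
Capital growth = (2637.9 − 2700) / 2700 = -2.3%.
Total hours worked growth = (1548 − 1500) / 1500 = 3.2%.
Labor's share = 1 − 0.42 = 0.58.
Capital: 0.42 × (-2.3) = -0.966 pp.
Total hours worked: 0.58 × 3.2 = 1.856 pp.
TFP growth = 3.2 − 0.89 = 2.31%.

TFP grew 2.31%.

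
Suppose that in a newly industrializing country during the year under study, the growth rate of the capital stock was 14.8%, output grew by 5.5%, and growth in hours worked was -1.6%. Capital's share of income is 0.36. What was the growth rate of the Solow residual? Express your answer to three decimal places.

1.196%

Labor's share = 1 − 0.36 = 0.64.
The capital stock: 0.36 × 14.8 = 5.328 pp.
Hours worked: 0.64 × (-1.6) = -1.024 pp.
TFP growth = 5.5 − 4.304 = 1.196%.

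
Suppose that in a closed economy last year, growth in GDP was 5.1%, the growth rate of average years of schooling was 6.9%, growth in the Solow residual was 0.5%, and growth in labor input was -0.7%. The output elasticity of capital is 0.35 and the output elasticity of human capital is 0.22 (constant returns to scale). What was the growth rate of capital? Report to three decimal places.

Capital growth was 9.666%.

Labor's share = 1 − 0.35 − 0.22 = 0.43.
gY = gA + 0.22×6.9 + 0.43×(-0.7) + 0.35×g.
0.35×g = 5.1 − 0.5 − 1.217 = 3.383.
g = 3.383 / 0.35 = 9.66571%.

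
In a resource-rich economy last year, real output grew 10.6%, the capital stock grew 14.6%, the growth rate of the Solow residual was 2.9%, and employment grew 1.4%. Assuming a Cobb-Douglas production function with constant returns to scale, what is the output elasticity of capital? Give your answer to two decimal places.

gY = gA + α·gK + (1−α)·gL, so gY − gA − gL = α(gK − gL).
10.6 − 2.9 − 1.4 = α × (14.6 − 1.4).
6.3 = 13.2 α, so α = 0.4773.

α = 0.48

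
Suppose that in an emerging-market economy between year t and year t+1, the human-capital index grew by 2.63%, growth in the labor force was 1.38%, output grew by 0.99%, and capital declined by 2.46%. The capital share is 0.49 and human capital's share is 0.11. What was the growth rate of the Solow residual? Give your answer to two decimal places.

Labor's share = 1 − 0.49 − 0.11 = 0.4.
Capital: 0.49 × (-2.46) = -1.2054 pp.
The human-capital index: 0.11 × 2.63 = 0.2893 pp.
The labor force: 0.4 × 1.38 = 0.552 pp.
TFP growth = 0.99 + 0.3641 = 1.3541%.

1.35%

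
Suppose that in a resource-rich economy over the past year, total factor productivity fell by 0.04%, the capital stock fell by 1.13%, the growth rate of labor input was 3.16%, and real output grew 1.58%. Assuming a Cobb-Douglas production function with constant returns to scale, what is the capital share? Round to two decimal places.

gY = gA + α·gK + (1−α)·gL, so gY − gA − gL = α(gK − gL).
1.58 + 0.04 − 3.16 = α × (-1.13 − 3.16).
-1.54 = -4.29 α, so α = 0.359.

α = 0.36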